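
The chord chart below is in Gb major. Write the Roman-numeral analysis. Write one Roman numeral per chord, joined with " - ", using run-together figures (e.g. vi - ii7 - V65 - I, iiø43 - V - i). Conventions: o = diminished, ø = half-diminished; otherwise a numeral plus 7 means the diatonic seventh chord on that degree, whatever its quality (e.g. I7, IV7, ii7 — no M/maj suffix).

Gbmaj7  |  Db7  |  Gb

Gbmaj7: major seventh chord on Gb = scale degree 1 → I7.
Db7 has root Db, degree 5 in Gb major, so V7.
Gb: root Gb is the tonic; major triad there is I.

I7 - V7 - I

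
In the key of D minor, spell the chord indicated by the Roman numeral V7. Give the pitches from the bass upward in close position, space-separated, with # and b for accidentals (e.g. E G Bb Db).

A C# E G

In D minor, the fifth degree is A. The dominant is major (leading tone raised), so V is a dominant seventh chord.
That chord is spelled A-C#-E-G.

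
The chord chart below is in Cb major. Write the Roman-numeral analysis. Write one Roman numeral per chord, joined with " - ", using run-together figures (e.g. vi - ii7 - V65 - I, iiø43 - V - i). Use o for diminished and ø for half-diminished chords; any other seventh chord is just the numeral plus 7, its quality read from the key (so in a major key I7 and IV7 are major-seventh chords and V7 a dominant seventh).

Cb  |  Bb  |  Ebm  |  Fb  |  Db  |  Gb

I - V/iii - iii - IV - V/V - V

Cb has root Cb, degree 1 in Cb major, so I.
Bb: chromatic; Bb is V of iii, so V/iii.
Ebm has root Eb, degree 3 in Cb major, so iii.
Fb: root Fb is the subdominant; major triad there is IV.
Db is the secondary dominant of V (major triad on Db): V/V.
Gb: root Gb is the dominant; major triad there is V.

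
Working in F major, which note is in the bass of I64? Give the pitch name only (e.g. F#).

C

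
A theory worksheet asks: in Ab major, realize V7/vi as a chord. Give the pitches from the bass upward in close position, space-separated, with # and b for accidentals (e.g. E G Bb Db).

The slash means an applied dominant: we want the dominant of vi. In Ab major, vi is F minor, and its dominant is built on C.
Building a dominant seventh chord on C gives C-E-G-Bb.

C E G Bb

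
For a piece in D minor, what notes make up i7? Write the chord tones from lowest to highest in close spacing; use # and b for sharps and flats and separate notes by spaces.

D F A C

The numeral's case and figure indicate a minor seventh chord. In D minor its root, scale degree 1, is D.
That chord is spelled D-F-A-C.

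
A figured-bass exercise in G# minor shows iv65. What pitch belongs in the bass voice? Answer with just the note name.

iv in G# minor has root C#; the chord is C#-E-G#-B.
The figure 65 means first inversion — the third is in the bass.

E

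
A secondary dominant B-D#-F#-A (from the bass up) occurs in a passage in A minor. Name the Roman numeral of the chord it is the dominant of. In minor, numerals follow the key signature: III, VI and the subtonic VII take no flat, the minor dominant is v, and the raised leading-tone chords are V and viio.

V

The chord is a dominant seventh chord on B.
A dominant resolves down a perfect fifth: B → E. In A minor, E is scale degree 5, i.e. V.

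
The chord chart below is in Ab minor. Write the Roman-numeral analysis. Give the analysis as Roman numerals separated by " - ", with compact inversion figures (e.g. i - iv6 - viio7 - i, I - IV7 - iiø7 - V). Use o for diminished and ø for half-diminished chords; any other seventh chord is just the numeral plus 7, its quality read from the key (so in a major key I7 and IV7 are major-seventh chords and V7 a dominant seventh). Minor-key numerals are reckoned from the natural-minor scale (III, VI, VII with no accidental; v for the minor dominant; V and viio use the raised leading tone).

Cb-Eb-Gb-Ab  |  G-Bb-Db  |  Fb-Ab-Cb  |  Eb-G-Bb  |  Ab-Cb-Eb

i65 - viio - VI - V - i

Cb-Eb-Gb-Ab has root Ab, degree 1 in Ab minor, so i65.
G-Bb-Db: diminished triad on G = scale degree 7 → viio.
Fb-Ab-Cb: root Fb is the submediant; major triad there is VI.
Eb-G-Bb: root Eb is the dominant; major triad there is V.
Ab-Cb-Eb: minor triad on Ab = scale degree 1 → i.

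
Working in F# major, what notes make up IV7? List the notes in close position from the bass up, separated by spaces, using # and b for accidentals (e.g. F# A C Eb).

B D# F# A#

The numeral's case and figure indicate a major seventh chord. In F# major its root, the subdominant, is B.
That chord is spelled B-D#-F#-A#.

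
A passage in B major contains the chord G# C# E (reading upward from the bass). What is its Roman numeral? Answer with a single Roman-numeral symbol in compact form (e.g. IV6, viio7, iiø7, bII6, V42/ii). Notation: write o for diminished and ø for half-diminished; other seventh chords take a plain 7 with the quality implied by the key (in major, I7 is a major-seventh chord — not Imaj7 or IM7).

Stacked in thirds the chord is C#-E-G#: a minor triad on C#.
In B major, C# is the supertonic; the diatonic minor triad there is ii.
With G# in the bass the chord is in second inversion, so the figured bass is 64.

ii64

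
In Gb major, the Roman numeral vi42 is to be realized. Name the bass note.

Db

vi in Gb major has root Eb; the chord is Eb-Gb-Bb-Db.
The figure 42 means third inversion — the seventh is in the bass.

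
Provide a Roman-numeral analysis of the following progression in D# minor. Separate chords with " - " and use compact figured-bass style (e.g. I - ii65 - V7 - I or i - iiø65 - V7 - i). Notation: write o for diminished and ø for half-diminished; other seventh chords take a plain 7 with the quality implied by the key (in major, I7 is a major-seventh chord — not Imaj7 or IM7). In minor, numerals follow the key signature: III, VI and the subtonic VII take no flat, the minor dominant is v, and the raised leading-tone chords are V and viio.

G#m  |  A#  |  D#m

iv - V - i

G#m: minor triad on G# = scale degree 4 → iv.
A#: root A# is the dominant; major triad there is V.
D#m has root D#, degree 1 in D# minor, so i.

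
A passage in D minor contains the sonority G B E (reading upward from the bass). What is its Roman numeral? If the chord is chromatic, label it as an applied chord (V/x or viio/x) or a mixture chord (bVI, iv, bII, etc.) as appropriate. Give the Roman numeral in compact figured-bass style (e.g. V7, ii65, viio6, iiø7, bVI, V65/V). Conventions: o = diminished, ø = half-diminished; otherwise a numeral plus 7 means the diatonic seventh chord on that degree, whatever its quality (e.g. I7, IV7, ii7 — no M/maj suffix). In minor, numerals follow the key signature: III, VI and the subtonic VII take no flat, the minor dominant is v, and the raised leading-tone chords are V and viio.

The pitches E-G-B form a minor triad rooted on E.
E is the second degree of D minor. This is the minor supertonic, borrowed from the parallel major (the Dorian ii).
With G in the bass the chord is in first inversion, so the figured bass is 6.

ii6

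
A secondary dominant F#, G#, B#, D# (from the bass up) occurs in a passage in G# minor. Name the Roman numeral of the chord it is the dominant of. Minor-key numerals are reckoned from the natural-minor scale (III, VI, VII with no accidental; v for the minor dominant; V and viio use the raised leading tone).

iv

The chord is a dominant seventh chord on G#.
A dominant resolves down a perfect fifth: G# → C#. In G# minor, C# is scale degree 4, i.e. iv.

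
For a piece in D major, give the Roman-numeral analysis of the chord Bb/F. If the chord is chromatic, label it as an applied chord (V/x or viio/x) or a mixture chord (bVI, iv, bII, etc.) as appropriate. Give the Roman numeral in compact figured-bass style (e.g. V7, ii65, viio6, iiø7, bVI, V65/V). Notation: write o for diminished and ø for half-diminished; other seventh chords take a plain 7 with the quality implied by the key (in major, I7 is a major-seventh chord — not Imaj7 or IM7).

Stacked in thirds the chord is Bb-D-F: a major triad on Bb.
Bb is the lowered sixth degree of D major (diatonic 6 would be B). This is a major triad on the lowered sixth degree, borrowed from the parallel minor.
With F in the bass the chord is in second inversion, so the figured bass is 64.

bVI64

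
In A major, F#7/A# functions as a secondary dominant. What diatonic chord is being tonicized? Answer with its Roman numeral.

ii

The chord is a dominant seventh chord on F#.
A dominant resolves down a perfect fifth: F# → B. In A major, B is scale degree 2, i.e. ii.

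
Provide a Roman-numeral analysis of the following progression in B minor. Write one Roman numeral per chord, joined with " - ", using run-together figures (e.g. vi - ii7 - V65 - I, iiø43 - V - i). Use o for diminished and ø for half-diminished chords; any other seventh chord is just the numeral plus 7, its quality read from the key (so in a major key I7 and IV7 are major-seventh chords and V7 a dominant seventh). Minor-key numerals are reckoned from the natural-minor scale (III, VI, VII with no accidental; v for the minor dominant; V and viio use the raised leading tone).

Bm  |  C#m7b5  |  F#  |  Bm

i - iiø7 - V - i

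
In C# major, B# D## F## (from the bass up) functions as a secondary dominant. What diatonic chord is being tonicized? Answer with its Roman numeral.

iii

The chord is a major triad on B#.
A dominant resolves down a perfect fifth: B# → E#. In C# major, E# is scale degree 3, i.e. iii.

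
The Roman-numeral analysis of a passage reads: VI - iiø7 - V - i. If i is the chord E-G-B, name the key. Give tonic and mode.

The chord Em is a minor triad rooted on E; its label is i.
If E is scale degree 1 and the mode makes that degree carry a minor triad, the tonic is E and the mode is minor.

E minor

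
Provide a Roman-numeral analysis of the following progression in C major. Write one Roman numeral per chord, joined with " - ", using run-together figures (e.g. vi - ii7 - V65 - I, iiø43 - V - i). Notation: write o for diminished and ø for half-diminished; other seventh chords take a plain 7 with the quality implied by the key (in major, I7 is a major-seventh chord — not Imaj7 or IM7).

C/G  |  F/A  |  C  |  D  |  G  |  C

C/G has root C, degree 1 in C major, so I64.
F/A: major triad on F = scale degree 4 → IV6.
C has root C, degree 1 in C major, so I.
D is the secondary dominant of V (major triad on D): V/V.
G: root G is the dominant; major triad there is V.
C has root C, degree 1 in C major, so I.

I64 - IV6 - I - V/V - V - I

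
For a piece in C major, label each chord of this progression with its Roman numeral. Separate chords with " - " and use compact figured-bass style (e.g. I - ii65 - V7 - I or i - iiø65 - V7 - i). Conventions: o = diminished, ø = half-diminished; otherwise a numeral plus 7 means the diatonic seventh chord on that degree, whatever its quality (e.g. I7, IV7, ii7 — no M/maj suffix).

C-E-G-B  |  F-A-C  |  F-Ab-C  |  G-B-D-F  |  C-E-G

I7 - IV - iv - V7 - I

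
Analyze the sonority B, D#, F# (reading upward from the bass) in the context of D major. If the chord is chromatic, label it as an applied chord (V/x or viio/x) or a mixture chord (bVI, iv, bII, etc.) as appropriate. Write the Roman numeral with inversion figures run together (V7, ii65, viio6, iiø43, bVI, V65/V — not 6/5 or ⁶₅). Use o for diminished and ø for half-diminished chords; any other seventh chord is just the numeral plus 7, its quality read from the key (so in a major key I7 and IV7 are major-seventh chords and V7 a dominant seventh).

V/ii

The pitches B-D#-F# form a major triad rooted on B.
B is not a diatonic chord root with this quality in D major, but it lies a perfect fifth above E (ii), so the chord functions as an applied dominant of ii.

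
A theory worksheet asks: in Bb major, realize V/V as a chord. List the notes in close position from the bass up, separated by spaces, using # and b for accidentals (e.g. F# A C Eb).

V/V is a secondary dominant — the dominant triad of V. V in Bb major is F, so the applied chord's root is C, a perfect fifth above.
Building a major triad on C gives C-E-G.

C E G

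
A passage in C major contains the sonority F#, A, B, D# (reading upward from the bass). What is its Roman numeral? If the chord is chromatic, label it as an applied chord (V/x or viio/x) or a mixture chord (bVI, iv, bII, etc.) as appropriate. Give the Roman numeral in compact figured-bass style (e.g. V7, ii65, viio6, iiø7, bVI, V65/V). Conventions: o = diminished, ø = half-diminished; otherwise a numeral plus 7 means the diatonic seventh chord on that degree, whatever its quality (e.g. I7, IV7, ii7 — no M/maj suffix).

Stacked in thirds the chord is B-D#-F#-A: a dominant seventh chord on B.
B is not a diatonic chord root with this quality in C major, but it lies a perfect fifth above E (iii), so the chord functions as an applied dominant of iii.
With F# in the bass the chord is in second inversion, so the figured bass is 43.

V43/iii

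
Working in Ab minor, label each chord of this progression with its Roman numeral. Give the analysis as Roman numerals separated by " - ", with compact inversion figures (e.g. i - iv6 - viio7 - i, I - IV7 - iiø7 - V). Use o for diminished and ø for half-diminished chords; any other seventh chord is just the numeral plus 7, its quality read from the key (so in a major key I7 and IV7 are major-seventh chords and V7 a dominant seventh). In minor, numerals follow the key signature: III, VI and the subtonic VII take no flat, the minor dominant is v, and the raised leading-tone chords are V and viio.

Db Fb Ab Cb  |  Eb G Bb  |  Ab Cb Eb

iv7 - V - i

Db-Fb-Ab-Cb has root Db, degree 4 in Ab minor, so iv7.
Eb-G-Bb: major triad on Eb = scale degree 5 → V.
Ab-Cb-Eb: minor triad on Ab = scale degree 1 → i.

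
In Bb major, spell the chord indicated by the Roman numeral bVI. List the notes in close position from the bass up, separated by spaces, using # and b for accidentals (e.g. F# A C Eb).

Gb Bb Db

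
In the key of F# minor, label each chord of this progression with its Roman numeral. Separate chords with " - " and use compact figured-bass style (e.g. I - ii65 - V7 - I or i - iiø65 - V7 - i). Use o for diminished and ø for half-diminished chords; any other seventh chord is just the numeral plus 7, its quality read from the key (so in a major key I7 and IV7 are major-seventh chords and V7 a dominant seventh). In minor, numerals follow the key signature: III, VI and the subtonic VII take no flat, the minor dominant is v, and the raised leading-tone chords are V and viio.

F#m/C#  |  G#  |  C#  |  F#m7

F#m/C# has root F#, degree 1 in F# minor, so i64.
G# is the secondary dominant of V (major triad on G#): V/V.
C#: major triad on C# = scale degree 5 → V.
F#m7 has root F#, degree 1 in F# minor, so i7.

i64 - V/V - V - i7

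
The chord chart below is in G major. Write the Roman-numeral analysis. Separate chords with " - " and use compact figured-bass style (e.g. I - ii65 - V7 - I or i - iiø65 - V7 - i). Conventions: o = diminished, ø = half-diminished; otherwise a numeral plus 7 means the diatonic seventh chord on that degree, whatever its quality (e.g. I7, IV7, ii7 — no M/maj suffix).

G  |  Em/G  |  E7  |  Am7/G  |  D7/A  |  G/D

I - vi6 - V7/ii - ii42 - V43 - I64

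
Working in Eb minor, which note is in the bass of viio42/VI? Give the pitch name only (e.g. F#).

The applied chord viio42/VI is rooted on Bb: Bb-Db-Fb-Abb.
The figure 42 means third inversion — the seventh is in the bass.

Abb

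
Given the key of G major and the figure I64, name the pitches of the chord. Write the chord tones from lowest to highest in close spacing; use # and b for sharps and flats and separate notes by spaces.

The numeral's case and figure indicate a major triad. In G major its root, scale degree 1, is G.
Stacking thirds from G gives G-B-D.
With the 64 figure the chord is in second inversion; from the bass D upward in close position it reads D-G-B.

D G B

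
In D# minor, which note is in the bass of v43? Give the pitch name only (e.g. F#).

E#

v in D# minor has root A#; the chord is A#-C#-E#-G#.
The figure 43 means second inversion — the fifth is in the bass.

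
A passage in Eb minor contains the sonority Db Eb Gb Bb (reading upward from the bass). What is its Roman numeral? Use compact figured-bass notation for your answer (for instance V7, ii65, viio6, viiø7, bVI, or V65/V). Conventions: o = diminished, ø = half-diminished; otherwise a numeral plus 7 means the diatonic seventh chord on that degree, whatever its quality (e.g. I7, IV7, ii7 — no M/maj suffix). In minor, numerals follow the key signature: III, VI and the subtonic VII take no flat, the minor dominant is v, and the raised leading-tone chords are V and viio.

Stacked in thirds the chord is Eb-Gb-Bb-Db: a minor seventh chord on Eb.
In Eb minor, Eb is the tonic; the diatonic minor seventh chord there is i7.
With Db in the bass the chord is in third inversion, so the figured bass is 42.

i42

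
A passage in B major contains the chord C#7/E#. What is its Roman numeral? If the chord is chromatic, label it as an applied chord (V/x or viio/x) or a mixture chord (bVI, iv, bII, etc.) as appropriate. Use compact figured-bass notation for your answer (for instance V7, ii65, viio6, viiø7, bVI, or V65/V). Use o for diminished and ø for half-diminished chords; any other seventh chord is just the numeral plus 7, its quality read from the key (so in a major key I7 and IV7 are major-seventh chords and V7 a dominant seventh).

V65/V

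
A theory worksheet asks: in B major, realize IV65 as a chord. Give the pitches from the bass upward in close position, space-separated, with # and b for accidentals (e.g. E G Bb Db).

G# B D# E

The numeral's case and figure indicate a major seventh chord. In B major its root, the subdominant, is E.
Stacking thirds from E gives E-G#-B-D#.
The figured bass 65 indicates first inversion, placing the third (G#) in the bass: G#-B-D#-E.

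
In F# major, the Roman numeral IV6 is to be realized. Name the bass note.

D#

IV in F# major has root B; the chord is B-D#-F#.
The figure 6 means first inversion — the third is in the bass.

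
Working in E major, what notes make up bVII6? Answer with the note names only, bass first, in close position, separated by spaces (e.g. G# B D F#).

F# A D

bVII6 is a major triad on the lowered seventh degree (the subtonic), borrowed from the parallel minor. In E major that root is D.
So the chord is D-F#-A.
The figured bass 6 indicates first inversion, placing the third (F#) in the bass: F#-A-D.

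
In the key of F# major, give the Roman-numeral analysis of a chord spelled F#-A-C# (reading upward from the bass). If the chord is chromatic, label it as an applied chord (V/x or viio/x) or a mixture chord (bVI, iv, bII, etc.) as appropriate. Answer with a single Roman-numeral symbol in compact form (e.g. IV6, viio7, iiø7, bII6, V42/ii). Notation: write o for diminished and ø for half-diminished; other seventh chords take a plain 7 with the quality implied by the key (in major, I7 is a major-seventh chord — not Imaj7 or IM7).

The pitches F#-A-C# form a minor triad rooted on F#.
F# is the first degree of F# major. This is the minor tonic, borrowed from the parallel minor.

i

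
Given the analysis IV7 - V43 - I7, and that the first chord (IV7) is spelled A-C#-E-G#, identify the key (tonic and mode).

E major

The anchor chord is a major seventh chord on A, labeled IV7.
IV7 on A implies A is the subdominant; that puts the tonic at E, and the uppercase numeral fits major mode.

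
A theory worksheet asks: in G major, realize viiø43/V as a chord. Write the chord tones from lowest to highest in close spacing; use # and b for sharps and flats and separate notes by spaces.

viiø43/V is a secondary leading-tone chord. The target V is D in G major; the applied chord is rooted a semitone below, on C#.
Building a half-diminished seventh chord on C# gives C#-E-G-B.
The figured bass 43 indicates second inversion, placing the fifth (G) in the bass: G-B-C#-E.

G B C# E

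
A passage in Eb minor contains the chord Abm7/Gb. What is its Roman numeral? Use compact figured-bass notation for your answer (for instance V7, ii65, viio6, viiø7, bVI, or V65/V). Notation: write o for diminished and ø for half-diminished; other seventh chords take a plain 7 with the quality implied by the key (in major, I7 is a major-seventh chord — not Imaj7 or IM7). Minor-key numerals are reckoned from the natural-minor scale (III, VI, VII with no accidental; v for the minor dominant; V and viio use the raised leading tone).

iv42

Stacked in thirds the chord is Ab-Cb-Eb-Gb: a minor seventh chord on Ab.
Ab is scale degree 4 in Eb minor, and a minor seventh chord on that degree is written iv7.
With Gb in the bass the chord is in third inversion, so the figured bass is 42.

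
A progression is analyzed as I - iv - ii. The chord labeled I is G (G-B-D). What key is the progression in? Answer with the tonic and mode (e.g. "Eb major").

G major

The chord G is a major triad rooted on G; its label is I.
If G is scale degree 1 and the mode makes that degree carry a major triad, the tonic is G and the mode is major.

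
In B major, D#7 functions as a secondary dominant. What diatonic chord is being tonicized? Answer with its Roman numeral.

The chord is a dominant seventh chord on D#.
A dominant resolves down a perfect fifth: D# → G#. In B major, G# is scale degree 6, i.e. vi.

vi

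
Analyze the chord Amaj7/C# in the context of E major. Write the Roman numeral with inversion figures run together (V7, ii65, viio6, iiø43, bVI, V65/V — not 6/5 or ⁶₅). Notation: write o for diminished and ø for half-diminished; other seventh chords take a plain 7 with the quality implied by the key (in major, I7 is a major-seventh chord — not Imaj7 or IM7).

The pitches A-C#-E-G# form a major seventh chord rooted on A.
In E major, A is the subdominant; the diatonic major seventh chord there is IV7.
With C# in the bass the chord is in first inversion, so the figured bass is 65.

IV65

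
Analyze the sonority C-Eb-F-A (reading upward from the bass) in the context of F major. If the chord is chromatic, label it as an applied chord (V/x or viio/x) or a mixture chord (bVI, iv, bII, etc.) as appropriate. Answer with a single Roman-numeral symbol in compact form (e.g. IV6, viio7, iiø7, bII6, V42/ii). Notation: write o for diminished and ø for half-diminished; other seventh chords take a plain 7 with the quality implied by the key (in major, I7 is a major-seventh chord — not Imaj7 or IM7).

V43/IV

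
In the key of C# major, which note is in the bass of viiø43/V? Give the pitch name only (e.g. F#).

C#

The applied chord viiø43/V is rooted on F##: F##-A#-C#-E#.
The figure 43 means second inversion — the fifth is in the bass.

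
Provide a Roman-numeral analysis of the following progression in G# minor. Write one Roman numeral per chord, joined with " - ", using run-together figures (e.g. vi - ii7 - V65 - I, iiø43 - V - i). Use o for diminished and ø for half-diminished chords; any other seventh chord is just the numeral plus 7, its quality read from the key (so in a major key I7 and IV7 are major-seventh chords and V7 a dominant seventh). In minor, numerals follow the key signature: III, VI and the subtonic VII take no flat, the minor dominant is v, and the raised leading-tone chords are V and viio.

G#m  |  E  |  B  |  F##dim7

i - VI - III - viio7

G#m: root G# is the tonic; minor triad there is i.
E: major triad on E = scale degree 6 → VI.
B: major triad on B = scale degree 3 → III.
F##dim7 has root F##, degree 7 in G# minor, so viio7.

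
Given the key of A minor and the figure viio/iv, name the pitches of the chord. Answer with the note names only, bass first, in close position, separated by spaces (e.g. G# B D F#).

C# E G

The slash marks an applied leading-tone chord: viio of iv. In A minor, iv is D, so the leading tone to it is C#, a half step below.
Building a diminished triad on C# gives C#-E-G.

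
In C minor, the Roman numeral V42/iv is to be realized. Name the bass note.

Bb

The applied chord V42/iv is rooted on C: C-E-G-Bb.
The figure 42 means third inversion — the seventh is in the bass.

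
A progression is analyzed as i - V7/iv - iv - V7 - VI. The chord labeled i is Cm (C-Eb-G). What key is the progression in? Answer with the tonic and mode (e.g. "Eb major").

C minor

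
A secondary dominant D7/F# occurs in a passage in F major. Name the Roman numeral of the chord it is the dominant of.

ii

The chord is a dominant seventh chord on D.
A dominant resolves down a perfect fifth: D → G. In F major, G is scale degree 2, i.e. ii.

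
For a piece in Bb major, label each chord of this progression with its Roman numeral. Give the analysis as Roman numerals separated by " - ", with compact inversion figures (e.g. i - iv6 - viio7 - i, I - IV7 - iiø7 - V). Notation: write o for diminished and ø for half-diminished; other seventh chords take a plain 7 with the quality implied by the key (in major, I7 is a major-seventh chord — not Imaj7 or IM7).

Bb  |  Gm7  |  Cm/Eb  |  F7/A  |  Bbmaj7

Bb has root Bb, degree 1 in Bb major, so I.
Gm7 has root G, degree 6 in Bb major, so vi7.
Cm/Eb: minor triad on C = scale degree 2 → ii6.
F7/A has root F, degree 5 in Bb major, so V65.
Bbmaj7: major seventh chord on Bb = scale degree 1 → I7.

I - vi7 - ii6 - V65 - I7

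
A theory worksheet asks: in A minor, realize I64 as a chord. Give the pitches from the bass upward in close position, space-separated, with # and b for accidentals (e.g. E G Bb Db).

E A C#

I64 is the major tonic (Picardy third), borrowed from the parallel major. In A minor that root is A.
So the chord is A-C#-E, a major triad.
The figured bass 64 indicates second inversion, placing the fifth (E) in the bass: E-A-C#.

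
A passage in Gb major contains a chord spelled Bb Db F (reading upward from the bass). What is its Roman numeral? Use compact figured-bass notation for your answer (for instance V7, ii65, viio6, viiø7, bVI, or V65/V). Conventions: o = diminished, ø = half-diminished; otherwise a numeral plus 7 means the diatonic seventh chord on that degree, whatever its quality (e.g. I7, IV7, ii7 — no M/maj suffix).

iii

Stacked in thirds the chord is Bb-Db-F: a minor triad on Bb.
Bb is scale degree 3 in Gb major, and a minor triad on that degree is written iii.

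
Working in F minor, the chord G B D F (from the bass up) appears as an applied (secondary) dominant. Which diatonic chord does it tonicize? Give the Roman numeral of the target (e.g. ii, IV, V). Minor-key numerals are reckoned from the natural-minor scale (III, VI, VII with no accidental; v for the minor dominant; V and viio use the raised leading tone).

The chord is a dominant seventh chord on G.
A dominant resolves down a perfect fifth: G → C. In F minor, C is scale degree 5, i.e. V.

V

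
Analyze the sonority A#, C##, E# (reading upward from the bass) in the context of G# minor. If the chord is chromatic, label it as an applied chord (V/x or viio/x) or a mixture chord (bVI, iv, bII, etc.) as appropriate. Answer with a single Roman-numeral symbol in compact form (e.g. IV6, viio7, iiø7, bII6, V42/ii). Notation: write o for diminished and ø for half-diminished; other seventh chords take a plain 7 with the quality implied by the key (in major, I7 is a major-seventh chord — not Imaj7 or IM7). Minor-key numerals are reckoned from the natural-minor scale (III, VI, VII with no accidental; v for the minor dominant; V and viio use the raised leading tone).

The pitches A#-C##-E# form a major triad rooted on A#.
A# is not a diatonic chord root with this quality in G# minor, but it lies a perfect fifth above D# (V), so the chord functions as an applied dominant of V.

V/V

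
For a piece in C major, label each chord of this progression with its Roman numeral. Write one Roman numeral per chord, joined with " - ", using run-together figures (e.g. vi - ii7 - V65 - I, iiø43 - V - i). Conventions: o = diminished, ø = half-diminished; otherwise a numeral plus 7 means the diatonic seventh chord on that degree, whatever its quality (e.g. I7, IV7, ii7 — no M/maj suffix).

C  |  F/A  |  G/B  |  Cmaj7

I - IV6 - V6 - I7

C: major triad on C = scale degree 1 → I.
F/A: major triad on F = scale degree 4 → IV6.
G/B: major triad on G = scale degree 5 → V6.
Cmaj7: root C is the tonic; major seventh chord there is I7.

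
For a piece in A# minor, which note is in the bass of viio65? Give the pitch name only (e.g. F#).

B#

viio in A# minor has root G##; the chord is G##-B#-D#-F#.
The figure 65 means first inversion — the third is in the bass.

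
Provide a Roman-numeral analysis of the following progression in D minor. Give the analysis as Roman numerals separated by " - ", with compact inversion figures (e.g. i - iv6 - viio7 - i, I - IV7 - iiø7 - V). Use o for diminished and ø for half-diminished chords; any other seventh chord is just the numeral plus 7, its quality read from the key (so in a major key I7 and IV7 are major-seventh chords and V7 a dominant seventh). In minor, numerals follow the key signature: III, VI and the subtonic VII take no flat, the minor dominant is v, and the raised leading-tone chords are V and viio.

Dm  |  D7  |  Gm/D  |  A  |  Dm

i - V7/iv - iv64 - V - i

Dm: root D is the tonic; minor triad there is i.
D7: a dominant seventh chord on D, the applied dominant of iv → V7/iv.
Gm/D: minor triad on G = scale degree 4 → iv64.
A has root A, degree 5 in D minor, so V.
Dm: minor triad on D = scale degree 1 → i.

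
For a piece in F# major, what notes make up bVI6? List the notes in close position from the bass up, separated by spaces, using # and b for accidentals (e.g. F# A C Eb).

bVI6 is a major triad on the lowered sixth degree, borrowed from the parallel minor. In F# major that root is D.
So the chord is D-F#-A.
With the 6 figure the chord is in first inversion; from the bass F# upward in close position it reads F#-A-D.

F# A D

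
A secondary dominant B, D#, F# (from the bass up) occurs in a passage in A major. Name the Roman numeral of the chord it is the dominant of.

V

The chord is a major triad on B.
A dominant resolves down a perfect fifth: B → E. In A major, E is scale degree 5, i.e. V.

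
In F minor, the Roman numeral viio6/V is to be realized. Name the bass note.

D

The applied chord viio6/V is rooted on B: B-D-F.
The figure 6 means first inversion — the third is in the bass.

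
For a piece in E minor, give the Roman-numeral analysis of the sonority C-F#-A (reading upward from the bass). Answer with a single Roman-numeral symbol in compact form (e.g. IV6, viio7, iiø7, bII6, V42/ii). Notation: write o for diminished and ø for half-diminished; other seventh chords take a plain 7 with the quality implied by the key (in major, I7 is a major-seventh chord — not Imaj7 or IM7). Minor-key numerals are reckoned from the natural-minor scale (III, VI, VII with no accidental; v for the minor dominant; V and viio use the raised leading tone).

The pitches F#-A-C form a diminished triad rooted on F#.
In E minor, F# is the supertonic; the diatonic diminished triad there is iio.
With C in the bass the chord is in second inversion, so the figured bass is 64.

iio64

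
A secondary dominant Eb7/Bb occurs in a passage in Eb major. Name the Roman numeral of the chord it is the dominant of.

IV

The chord is a dominant seventh chord on Eb.
A dominant resolves down a perfect fifth: Eb → Ab. In Eb major, Ab is scale degree 4, i.e. IV.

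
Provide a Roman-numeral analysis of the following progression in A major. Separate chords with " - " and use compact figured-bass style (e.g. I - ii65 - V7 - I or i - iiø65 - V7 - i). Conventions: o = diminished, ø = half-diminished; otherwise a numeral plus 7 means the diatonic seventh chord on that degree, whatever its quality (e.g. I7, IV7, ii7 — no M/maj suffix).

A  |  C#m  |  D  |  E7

I - iii - IV - V7

A has root A, degree 1 in A major, so I.
C#m has root C#, degree 3 in A major, so iii.
D: major triad on D = scale degree 4 → IV.
E7 has root E, degree 5 in A major, so V7.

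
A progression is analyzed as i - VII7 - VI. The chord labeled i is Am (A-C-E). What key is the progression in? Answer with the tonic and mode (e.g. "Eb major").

The chord Am is a minor triad rooted on A; its label is i.
If A is scale degree 1 and the mode makes that degree carry a minor triad, the tonic is A and the mode is minor.

A minor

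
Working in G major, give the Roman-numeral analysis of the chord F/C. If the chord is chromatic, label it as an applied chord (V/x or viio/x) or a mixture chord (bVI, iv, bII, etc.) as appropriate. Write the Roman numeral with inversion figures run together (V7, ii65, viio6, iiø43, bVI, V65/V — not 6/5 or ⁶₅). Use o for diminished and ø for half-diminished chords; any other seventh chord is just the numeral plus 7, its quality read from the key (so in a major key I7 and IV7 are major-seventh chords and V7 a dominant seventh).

The pitches F-A-C form a major triad rooted on F.
F is the lowered seventh degree of G major (diatonic 7 would be F#). This is a major triad on the lowered seventh degree (the subtonic), borrowed from the parallel minor.
With C in the bass the chord is in second inversion, so the figured bass is 64.

bVII64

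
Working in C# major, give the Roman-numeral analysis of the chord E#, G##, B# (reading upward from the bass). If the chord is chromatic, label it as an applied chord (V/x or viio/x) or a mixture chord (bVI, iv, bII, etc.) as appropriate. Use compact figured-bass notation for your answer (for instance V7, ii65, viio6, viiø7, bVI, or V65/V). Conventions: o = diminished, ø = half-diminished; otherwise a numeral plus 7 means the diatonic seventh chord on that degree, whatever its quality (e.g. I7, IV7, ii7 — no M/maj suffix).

Stacked in thirds the chord is E#-G##-B#: a major triad on E#.
E# is not a diatonic chord root with this quality in C# major, but it lies a perfect fifth above A# (vi), so the chord functions as an applied dominant of vi.

V/vi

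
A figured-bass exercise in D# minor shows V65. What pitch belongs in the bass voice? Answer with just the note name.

V in D# minor has root A#; the chord is A#-C##-E#-G#.
The figure 65 means first inversion — the third is in the bass.

C##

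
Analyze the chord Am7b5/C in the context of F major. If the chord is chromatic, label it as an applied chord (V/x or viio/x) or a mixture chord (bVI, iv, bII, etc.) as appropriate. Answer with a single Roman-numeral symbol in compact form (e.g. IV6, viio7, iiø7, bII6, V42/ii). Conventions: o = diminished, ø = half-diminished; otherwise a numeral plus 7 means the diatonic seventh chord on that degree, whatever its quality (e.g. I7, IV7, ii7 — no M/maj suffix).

viiø65/IV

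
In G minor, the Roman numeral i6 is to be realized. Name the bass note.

i in G minor has root G; the chord is G-Bb-D.
The figure 6 means first inversion — the third is in the bass.

Bb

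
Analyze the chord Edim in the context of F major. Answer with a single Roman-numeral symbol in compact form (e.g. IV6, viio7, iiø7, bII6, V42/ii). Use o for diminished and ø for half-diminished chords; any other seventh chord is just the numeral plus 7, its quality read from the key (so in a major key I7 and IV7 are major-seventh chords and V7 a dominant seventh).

viio

Stacked in thirds the chord is E-G-Bb: a diminished triad on E.
In F major, E is the leading tone; the diatonic diminished triad there is viio.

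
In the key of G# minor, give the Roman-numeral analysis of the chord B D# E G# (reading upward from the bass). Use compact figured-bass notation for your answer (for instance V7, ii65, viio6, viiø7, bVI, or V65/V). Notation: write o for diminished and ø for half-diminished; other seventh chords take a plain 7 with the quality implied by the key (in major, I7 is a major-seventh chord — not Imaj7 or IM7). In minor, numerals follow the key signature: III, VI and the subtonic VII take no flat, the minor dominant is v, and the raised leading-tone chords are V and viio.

VI43

The pitches E-G#-B-D# form a major seventh chord rooted on E.
E is scale degree 6 in G# minor, and a major seventh chord on that degree is written VI7.
With B in the bass the chord is in second inversion, so the figured bass is 43.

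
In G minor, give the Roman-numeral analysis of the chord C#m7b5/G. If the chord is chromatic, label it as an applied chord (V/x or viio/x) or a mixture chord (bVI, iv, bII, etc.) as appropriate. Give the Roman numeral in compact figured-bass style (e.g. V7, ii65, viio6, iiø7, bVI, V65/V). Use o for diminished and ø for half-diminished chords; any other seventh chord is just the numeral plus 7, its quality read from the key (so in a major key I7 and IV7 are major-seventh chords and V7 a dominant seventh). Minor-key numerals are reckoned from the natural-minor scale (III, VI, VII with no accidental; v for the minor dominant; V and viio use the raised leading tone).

Stacked in thirds the chord is C#-E-G-B: a half-diminished seventh chord on C#.
C# sits a half step below D (V in G minor); a diminished chord there is the applied leading-tone chord of V.
With G in the bass the chord is in second inversion, so the figured bass is 43.

viiø43/V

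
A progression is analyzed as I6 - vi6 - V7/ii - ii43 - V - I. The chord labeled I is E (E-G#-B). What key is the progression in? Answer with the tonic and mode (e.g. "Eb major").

I is given as E-G#-B — a major triad with root E.
If E is scale degree 1 and the mode makes that degree carry a major triad, the tonic is E and the mode is major.

E major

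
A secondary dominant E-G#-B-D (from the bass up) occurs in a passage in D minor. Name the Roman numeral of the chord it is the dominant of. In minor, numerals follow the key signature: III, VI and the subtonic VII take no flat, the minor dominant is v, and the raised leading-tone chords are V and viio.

The chord is a dominant seventh chord on E.
A dominant resolves down a perfect fifth: E → A. In D minor, A is scale degree 5, i.e. V.

V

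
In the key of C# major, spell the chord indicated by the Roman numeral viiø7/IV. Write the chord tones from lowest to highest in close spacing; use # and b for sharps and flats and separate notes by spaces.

E# G# B D#

The slash marks an applied leading-tone chord: viio of IV. In C# major, IV is F#, so the leading tone to it is E#, a half step below.
Building a half-diminished seventh chord on E# gives E#-G#-B-D#.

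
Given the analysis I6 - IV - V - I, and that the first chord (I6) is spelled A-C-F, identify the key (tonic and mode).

The anchor chord is a major triad on F, labeled I6.
If F is scale degree 1 and the mode makes that degree carry a major triad, the tonic is F and the mode is major.

F major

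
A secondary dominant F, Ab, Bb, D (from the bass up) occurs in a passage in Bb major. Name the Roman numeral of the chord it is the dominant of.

IV

The chord is a dominant seventh chord on Bb.
A dominant resolves down a perfect fifth: Bb → Eb. In Bb major, Eb is scale degree 4, i.e. IV.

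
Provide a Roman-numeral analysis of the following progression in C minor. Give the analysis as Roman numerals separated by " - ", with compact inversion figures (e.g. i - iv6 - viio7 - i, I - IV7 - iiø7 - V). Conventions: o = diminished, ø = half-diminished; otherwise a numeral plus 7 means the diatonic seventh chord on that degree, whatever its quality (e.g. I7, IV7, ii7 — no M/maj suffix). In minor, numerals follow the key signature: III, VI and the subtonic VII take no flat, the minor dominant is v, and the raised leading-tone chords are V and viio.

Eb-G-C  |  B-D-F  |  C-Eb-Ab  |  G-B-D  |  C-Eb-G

i6 - viio - VI6 - V - i

Eb-G-C: root C is the tonic; minor triad there is i6.
B-D-F: diminished triad on B = scale degree 7 → viio.
C-Eb-Ab: root Ab is the submediant; major triad there is VI6.
G-B-D: root G is the dominant; major triad there is V.
C-Eb-G: minor triad on C = scale degree 1 → i.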